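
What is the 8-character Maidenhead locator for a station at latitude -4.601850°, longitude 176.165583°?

RI85bj95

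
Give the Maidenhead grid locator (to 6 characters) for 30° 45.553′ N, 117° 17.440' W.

DM10is

Shift to the Maidenhead origin (180°W, 90°S): lon 62.7093, lat 120.7592.
Field (20°×10°, letters A–R): 62.7093/20 → 3 → D, 120.7592/10 → 12 → M; chars DM.
Square (2°×1°, digits 0–9): 2.7093/2 → 1, 0.7592/1 → 0; chars 10.
Subsquare (5′×2.5′, letters a–x): 0.7093/0.0833333 → 8 → i, 0.7592/0.0416667 → 18 → s; chars is.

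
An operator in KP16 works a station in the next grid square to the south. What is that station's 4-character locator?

KP15

Latitude square 6; −1 → 5.
The longitude characters are unchanged.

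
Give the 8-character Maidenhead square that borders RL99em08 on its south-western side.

Longitude extended square 0; −1 → -1, wraps to 9, carry into subsquare.
Longitude subsquare e = 4; −1 → 3 = d.
Latitude extended square 8; −1 → 7.

RL99dm97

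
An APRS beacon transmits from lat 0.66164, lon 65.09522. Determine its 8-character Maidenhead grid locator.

Shift to the Maidenhead origin (180°W, 90°S): lon 245.09522, lat 90.66164.
Field (20°×10°, letters A–R): 245.09522/20 → 12 → M, 90.66164/10 → 9 → J; chars MJ.
Square (2°×1°, digits 0–9): 5.09522/2 → 2, 0.66164/1 → 0; chars 20.
Subsquare (5′×2.5′, letters a–x): 1.09522/0.0833333 → 13 → n, 0.66164/0.0416667 → 15 → p; chars np.
Extended square (30″×15″, digits 0–9): 0.01189/0.00833333 → 1, 0.03664/0.00416667 → 8; chars 18.

MJ20np18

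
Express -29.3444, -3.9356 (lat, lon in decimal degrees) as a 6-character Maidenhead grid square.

IG80ap

Offset from 180°W / 90°S: lon 176.0644°, lat 60.6556°.
Field: 176.0644/20 → 8 → I, 60.6556/10 → 6 → G; chars IG.
Square: 16.0644/2 → 8, 0.6556/1 → 0; chars 80.
Subsquare: 0.0644/0.0833333 → 0 → a, 0.6556/0.0416667 → 15 → p; chars ap.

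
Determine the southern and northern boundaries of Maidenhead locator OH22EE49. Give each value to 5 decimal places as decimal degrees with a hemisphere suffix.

17.79583° S, 17.79167° S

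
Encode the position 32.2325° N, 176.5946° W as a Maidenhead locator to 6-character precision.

AM12qf

Add 180° to longitude and 90° to latitude: 3.4054, 122.2325.
Field (20°×10°, letters A–R): lon ⌊3.4054/20⌋ = 0 → A; lat ⌊122.2325/10⌋ = 12 → M.
Square (2°×1°, digits 0–9): lon ⌊3.4054/2⌋ = 1; lat ⌊2.2325/1⌋ = 2.
Subsquare (5′×2.5′, letters a–x): lon ⌊1.4054/0.0833333⌋ = 16 → q; lat ⌊0.2325/0.0416667⌋ = 5 → f.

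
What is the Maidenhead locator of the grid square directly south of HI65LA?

HI64lx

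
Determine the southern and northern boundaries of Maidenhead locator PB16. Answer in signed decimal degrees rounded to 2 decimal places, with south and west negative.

Field P=15, B=1: +15·20° lon, +1·10° lat → SW at lon 120°, lat -80°.
Square 1, 6: +1·2° lon, +6·1° lat → SW at lon 122°, lat -74°.
Cell spans 2° lon × 1° lat.
south -74.00, north -73.00.

-74.00, -73.00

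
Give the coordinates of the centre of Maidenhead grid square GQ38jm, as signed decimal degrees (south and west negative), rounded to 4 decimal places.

78.5208, -53.2083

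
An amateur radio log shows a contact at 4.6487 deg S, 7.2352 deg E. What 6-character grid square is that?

JI35oi

Shift to the Maidenhead origin (180°W, 90°S): lon 187.2352, lat 85.3513.
Field: 187.2352/20 → 9 → J, 85.3513/10 → 8 → I; chars JI.
Square: 7.2352/2 → 3, 5.3513/1 → 5; chars 35.
Subsquare: 1.2352/0.0833333 → 14 → o, 0.3513/0.0416667 → 8 → i; chars oi.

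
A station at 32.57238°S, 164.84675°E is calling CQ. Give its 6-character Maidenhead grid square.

Add 180° to longitude and 90° to latitude: 344.8467, 57.4276.
Field: lon ⌊344.8467/20⌋ = 17 → R; lat ⌊57.4276/10⌋ = 5 → F.
Square: lon ⌊4.8467/2⌋ = 2; lat ⌊7.4276/1⌋ = 7.
Subsquare: lon ⌊0.8467/0.0833333⌋ = 10 → k; lat ⌊0.4276/0.0416667⌋ = 10 → k.

RF27kk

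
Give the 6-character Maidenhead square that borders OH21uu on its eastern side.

Longitude subsquare u = 20; +1 → 21 = v.
The latitude characters are unchanged.

OH21vu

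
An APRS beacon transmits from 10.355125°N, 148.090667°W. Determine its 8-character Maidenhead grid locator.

Add 180° to longitude and 90° to latitude: 31.90933, 100.35513.
Field (20°×10°, letters A–R): lon ⌊31.90933/20⌋ = 1 → B; lat ⌊100.35513/10⌋ = 10 → K.
Square (2°×1°, digits 0–9): lon ⌊11.90933/2⌋ = 5; lat ⌊0.35513/1⌋ = 0.
Subsquare (5′×2.5′, letters a–x): lon ⌊1.90933/0.0833333⌋ = 22 → w; lat ⌊0.35513/0.0416667⌋ = 8 → i.
Extended square (30″×15″, digits 0–9): lon ⌊0.07600/0.00833333⌋ = 9; lat ⌊0.02179/0.00416667⌋ = 5.

BK50wi95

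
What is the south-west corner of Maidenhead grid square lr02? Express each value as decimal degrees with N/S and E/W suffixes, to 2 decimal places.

82.00° N, 40.00° E

Field L=11, R=17: +11·20° lon, +17·10° lat → SW at lon 40°, lat 80°.
Square 0, 2: +0·2° lon, +2·1° lat → SW at lon 40°, lat 82°.
latitude 82.00° N, longitude 40.00° E.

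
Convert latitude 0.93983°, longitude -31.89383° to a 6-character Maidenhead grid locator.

HJ40bw

Offset from 180°W / 90°S: lon 148.1062°, lat 90.9398°.
Field: lon ⌊148.1062/20⌋ = 7 → H; lat ⌊90.9398/10⌋ = 9 → J.
Square: lon ⌊8.1062/2⌋ = 4; lat ⌊0.9398/1⌋ = 0.
Subsquare: lon ⌊0.1062/0.0833333⌋ = 1 → b; lat ⌊0.9398/0.0416667⌋ = 22 → w.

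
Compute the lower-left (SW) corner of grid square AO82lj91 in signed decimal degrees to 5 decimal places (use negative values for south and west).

Field A=0, O=14: +0·20° lon, +14·10° lat → SW at lon -180°, lat 50°.
Square 8, 2: +8·2° lon, +2·1° lat → SW at lon -164°, lat 52°.
Subsquare l=11, j=9: +11·0.0833333° lon, +9·0.0416667° lat → SW at lon -163.083°, lat 52.375°.
Extended square 9, 1: +9·0.00833333° lon, +1·0.00416667° lat → SW at lon -163.008°, lat 52.3792°.
latitude 52.37917, longitude -163.00833.

52.37917, -163.00833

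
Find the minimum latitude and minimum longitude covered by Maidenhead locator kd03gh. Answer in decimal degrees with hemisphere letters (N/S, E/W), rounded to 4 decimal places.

Field K=10, D=3: +10·20° lon, +3·10° lat → SW at lon 20°, lat -60°.
Square 0, 3: +0·2° lon, +3·1° lat → SW at lon 20°, lat -57°.
Subsquare g=6, h=7: +6·0.0833333° lon, +7·0.0416667° lat → SW at lon 20.5°, lat -56.7083°.
latitude 56.7083° S, longitude 20.5000° E.

56.7083° S, 20.5000° E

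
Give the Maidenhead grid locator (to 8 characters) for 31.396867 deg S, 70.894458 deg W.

FF48no24

Offset from 180°W / 90°S: lon 109.10554°, lat 58.60313°.
Field (20°×10°, letters A–R): lon ⌊109.10554/20⌋ = 5 → F; lat ⌊58.60313/10⌋ = 5 → F.
Square (2°×1°, digits 0–9): lon ⌊9.10554/2⌋ = 4; lat ⌊8.60313/1⌋ = 8.
Subsquare (5′×2.5′, letters a–x): lon ⌊1.10554/0.0833333⌋ = 13 → n; lat ⌊0.60313/0.0416667⌋ = 14 → o.
Extended square (30″×15″, digits 0–9): lon ⌊0.02221/0.00833333⌋ = 2; lat ⌊0.01980/0.00416667⌋ = 4.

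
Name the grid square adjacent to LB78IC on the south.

LB78ib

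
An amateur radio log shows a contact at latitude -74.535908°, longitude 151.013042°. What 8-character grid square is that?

QB55ml11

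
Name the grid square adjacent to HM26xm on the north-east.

HM36an

Longitude subsquare x = 23; +1 → 24, wraps to 0 = a, carry into square.
Longitude square 2; +1 → 3.
Latitude subsquare m = 12; +1 → 13 = n.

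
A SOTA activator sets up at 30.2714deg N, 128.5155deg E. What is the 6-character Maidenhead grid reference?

Offset from 180°W / 90°S: lon 308.5155°, lat 120.2714°.
Field: lon ⌊308.5155/20⌋ = 15 → P; lat ⌊120.2714/10⌋ = 12 → M.
Square: lon ⌊8.5155/2⌋ = 4; lat ⌊0.2714/1⌋ = 0.
Subsquare: lon ⌊0.5155/0.0833333⌋ = 6 → g; lat ⌊0.2714/0.0416667⌋ = 6 → g.

PM40gg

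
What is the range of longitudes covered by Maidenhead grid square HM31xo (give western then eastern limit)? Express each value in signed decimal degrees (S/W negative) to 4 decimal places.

Field H=7, M=12: +7·20° lon, +12·10° lat → SW at lon -40°, lat 30°.
Square 3, 1: +3·2° lon, +1·1° lat → SW at lon -34°, lat 31°.
Subsquare x=23, o=14: +23·0.0833333° lon, +14·0.0416667° lat → SW at lon -32.0833°, lat 31.5833°.
Cell spans 0.0833333° lon × 0.0416667° lat.
west -32.0833, east -32.0000.

-32.0833, -32.0000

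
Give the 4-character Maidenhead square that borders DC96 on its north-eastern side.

EC07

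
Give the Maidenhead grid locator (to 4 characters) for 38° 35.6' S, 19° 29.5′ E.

JF91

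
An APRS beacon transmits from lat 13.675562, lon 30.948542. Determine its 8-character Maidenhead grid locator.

Offset from 180°W / 90°S: lon 210.94854°, lat 103.67556°.
Field: 210.94854/20 → 10 → K, 103.67556/10 → 10 → K; chars KK.
Square: 10.94854/2 → 5, 3.67556/1 → 3; chars 53.
Subsquare: 0.94854/0.0833333 → 11 → l, 0.67556/0.0416667 → 16 → q; chars lq.
Extended square: 0.03188/0.00833333 → 3, 0.00890/0.00416667 → 2; chars 32.

KK53lq32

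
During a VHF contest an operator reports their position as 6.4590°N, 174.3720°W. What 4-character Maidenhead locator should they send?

Offset from 180°W / 90°S: lon 5.63°, lat 96.46°.
Field: 5.63/20 → 0 → A, 96.46/10 → 9 → J; chars AJ.
Square: 5.63/2 → 2, 6.46/1 → 6; chars 26.

AJ26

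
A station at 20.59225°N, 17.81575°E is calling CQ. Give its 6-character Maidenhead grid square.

Add 180° to longitude and 90° to latitude: 197.8158, 110.5923.
Field: lon ⌊197.8158/20⌋ = 9 → J; lat ⌊110.5923/10⌋ = 11 → L.
Square: lon ⌊17.8158/2⌋ = 8; lat ⌊0.5923/1⌋ = 0.
Subsquare: lon ⌊1.8158/0.0833333⌋ = 21 → v; lat ⌊0.5923/0.0416667⌋ = 14 → o.

JL80vo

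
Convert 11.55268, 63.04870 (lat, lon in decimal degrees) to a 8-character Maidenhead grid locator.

MK11mn52

Offset from 180°W / 90°S: lon 243.04870°, lat 101.55268°.
Field (20°×10°, letters A–R): lon ⌊243.04870/20⌋ = 12 → M; lat ⌊101.55268/10⌋ = 10 → K.
Square (2°×1°, digits 0–9): lon ⌊3.04870/2⌋ = 1; lat ⌊1.55268/1⌋ = 1.
Subsquare (5′×2.5′, letters a–x): lon ⌊1.04870/0.0833333⌋ = 12 → m; lat ⌊0.55268/0.0416667⌋ = 13 → n.
Extended square (30″×15″, digits 0–9): lon ⌊0.04870/0.00833333⌋ = 5; lat ⌊0.01101/0.00416667⌋ = 2.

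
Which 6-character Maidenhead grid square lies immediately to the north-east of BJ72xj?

BJ82ak

Longitude subsquare x = 23; +1 → 24, wraps to 0 = a, carry into square.
Longitude square 7; +1 → 8.
Latitude subsquare j = 9; +1 → 10 = k.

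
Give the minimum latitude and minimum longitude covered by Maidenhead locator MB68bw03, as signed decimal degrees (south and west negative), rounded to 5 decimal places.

-71.07083, 72.08333

Field M=12, B=1: +12·20° lon, +1·10° lat → SW at lon 60°, lat -80°.
Square 6, 8: +6·2° lon, +8·1° lat → SW at lon 72°, lat -72°.
Subsquare b=1, w=22: +1·0.0833333° lon, +22·0.0416667° lat → SW at lon 72.0833°, lat -71.0833°.
Extended square 0, 3: +0·0.00833333° lon, +3·0.00416667° lat → SW at lon 72.0833°, lat -71.0708°.
latitude -71.07083, longitude 72.08333.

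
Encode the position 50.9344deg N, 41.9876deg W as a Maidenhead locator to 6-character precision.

GO90aw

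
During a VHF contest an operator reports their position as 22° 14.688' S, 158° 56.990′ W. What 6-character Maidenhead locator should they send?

BG07ms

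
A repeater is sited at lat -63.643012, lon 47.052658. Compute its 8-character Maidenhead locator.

Offset from 180°W / 90°S: lon 227.05266°, lat 26.35699°.
Field (20°×10°, letters A–R): 227.05266/20 → 11 → L, 26.35699/10 → 2 → C; chars LC.
Square (2°×1°, digits 0–9): 7.05266/2 → 3, 6.35699/1 → 6; chars 36.
Subsquare (5′×2.5′, letters a–x): 1.05266/0.0833333 → 12 → m, 0.35699/0.0416667 → 8 → i; chars mi.
Extended square (30″×15″, digits 0–9): 0.05266/0.00833333 → 6, 0.02365/0.00416667 → 5; chars 65.

LC36mi65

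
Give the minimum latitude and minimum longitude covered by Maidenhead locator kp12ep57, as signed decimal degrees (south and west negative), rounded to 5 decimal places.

62.65417, 22.37500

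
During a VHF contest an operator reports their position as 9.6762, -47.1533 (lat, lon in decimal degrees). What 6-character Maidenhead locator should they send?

GJ69kq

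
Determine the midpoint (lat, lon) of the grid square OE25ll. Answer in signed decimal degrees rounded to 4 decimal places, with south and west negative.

-44.5208, 104.9583

Field O=14, E=4: +14·20° lon, +4·10° lat → SW at lon 100°, lat -50°.
Square 2, 5: +2·2° lon, +5·1° lat → SW at lon 104°, lat -45°.
Subsquare l=11, l=11: +11·0.0833333° lon, +11·0.0416667° lat → SW at lon 104.917°, lat -44.5417°.
Cell spans 0.0833333° lon × 0.0416667° lat. Centre is SW corner plus half of each.
latitude -44.5208, longitude 104.9583.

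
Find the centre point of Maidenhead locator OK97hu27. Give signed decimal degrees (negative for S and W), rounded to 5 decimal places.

Field O=14, K=10: +14·20° lon, +10·10° lat → SW at lon 100°, lat 10°.
Square 9, 7: +9·2° lon, +7·1° lat → SW at lon 118°, lat 17°.
Subsquare h=7, u=20: +7·0.0833333° lon, +20·0.0416667° lat → SW at lon 118.583°, lat 17.8333°.
Extended square 2, 7: +2·0.00833333° lon, +7·0.00416667° lat → SW at lon 118.6°, lat 17.8625°.
Cell spans 0.00833333° lon × 0.00416667° lat. Centre is SW corner plus half of each.
latitude 17.86458, longitude 118.60417.

17.86458, 118.60417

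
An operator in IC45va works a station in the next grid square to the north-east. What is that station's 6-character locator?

IC45wb

Longitude subsquare v = 21; +1 → 22 = w.
Latitude subsquare a = 0; +1 → 1 = b.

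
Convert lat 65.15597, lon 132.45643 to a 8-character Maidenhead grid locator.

PP65fd47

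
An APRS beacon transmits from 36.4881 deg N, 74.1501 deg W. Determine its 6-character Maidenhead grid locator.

FM26wl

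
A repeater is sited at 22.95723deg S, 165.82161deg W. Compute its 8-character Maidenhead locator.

Add 180° to longitude and 90° to latitude: 14.17839, 67.04277.
Field (20°×10°, letters A–R): lon ⌊14.17839/20⌋ = 0 → A; lat ⌊67.04277/10⌋ = 6 → G.
Square (2°×1°, digits 0–9): lon ⌊14.17839/2⌋ = 7; lat ⌊7.04277/1⌋ = 7.
Subsquare (5′×2.5′, letters a–x): lon ⌊0.17839/0.0833333⌋ = 2 → c; lat ⌊0.04277/0.0416667⌋ = 1 → b.
Extended square (30″×15″, digits 0–9): lon ⌊0.01172/0.00833333⌋ = 1; lat ⌊0.00110/0.00416667⌋ = 0.

AG77cb10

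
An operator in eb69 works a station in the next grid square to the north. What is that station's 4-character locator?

Latitude square 9; +1 → 10, wraps to 0, carry into field.
Latitude field B = 1; +1 → 2 = C.
The longitude characters are unchanged.

EC60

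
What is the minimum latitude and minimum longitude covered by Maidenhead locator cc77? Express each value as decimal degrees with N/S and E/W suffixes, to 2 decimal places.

Field C=2, C=2: +2·20° lon, +2·10° lat → SW at lon -140°, lat -70°.
Square 7, 7: +7·2° lon, +7·1° lat → SW at lon -126°, lat -63°.
latitude 63.00° S, longitude 126.00° W.

63.00° S, 126.00° W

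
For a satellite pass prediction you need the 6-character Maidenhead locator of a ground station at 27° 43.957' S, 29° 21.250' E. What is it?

KG42qg

Shift to the Maidenhead origin (180°W, 90°S): lon 209.3542, lat 62.2674.
Field (20°×10°, letters A–R): lon ⌊209.3542/20⌋ = 10 → K; lat ⌊62.2674/10⌋ = 6 → G.
Square (2°×1°, digits 0–9): lon ⌊9.3542/2⌋ = 4; lat ⌊2.2674/1⌋ = 2.
Subsquare (5′×2.5′, letters a–x): lon ⌊1.3542/0.0833333⌋ = 16 → q; lat ⌊0.2674/0.0416667⌋ = 6 → g.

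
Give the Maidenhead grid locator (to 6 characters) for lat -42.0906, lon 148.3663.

QE47ev

Add 180° to longitude and 90° to latitude: 328.3663, 47.9094.
Field (20°×10°, letters A–R): 328.3663/20 → 16 → Q, 47.9094/10 → 4 → E; chars QE.
Square (2°×1°, digits 0–9): 8.3663/2 → 4, 7.9094/1 → 7; chars 47.
Subsquare (5′×2.5′, letters a–x): 0.3663/0.0833333 → 4 → e, 0.9094/0.0416667 → 21 → v; chars ev.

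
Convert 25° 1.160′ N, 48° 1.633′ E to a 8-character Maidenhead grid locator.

Offset from 180°W / 90°S: lon 228.02722°, lat 115.01933°.
Field: 228.02722/20 → 11 → L, 115.01933/10 → 11 → L; chars LL.
Square: 8.02722/2 → 4, 5.01933/1 → 5; chars 45.
Subsquare: 0.02722/0.0833333 → 0 → a, 0.01933/0.0416667 → 0 → a; chars aa.
Extended square: 0.02722/0.00833333 → 3, 0.01933/0.00416667 → 4; chars 34.

LL45aa34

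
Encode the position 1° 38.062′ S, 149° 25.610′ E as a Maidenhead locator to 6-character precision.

Offset from 180°W / 90°S: lon 329.4268°, lat 88.3656°.
Field: 329.4268/20 → 16 → Q, 88.3656/10 → 8 → I; chars QI.
Square: 9.4268/2 → 4, 8.3656/1 → 8; chars 48.
Subsquare: 1.4268/0.0833333 → 17 → r, 0.3656/0.0416667 → 8 → i; chars ri.

QI48ri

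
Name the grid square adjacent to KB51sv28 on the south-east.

KB51sv37

Longitude extended square 2; +1 → 3.
Latitude extended square 8; −1 → 7.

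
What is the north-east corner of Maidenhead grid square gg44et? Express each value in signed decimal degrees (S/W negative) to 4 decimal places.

-25.1667, -51.5833

Field G=6, G=6: +6·20° lon, +6·10° lat → SW at lon -60°, lat -30°.
Square 4, 4: +4·2° lon, +4·1° lat → SW at lon -52°, lat -26°.
Subsquare e=4, t=19: +4·0.0833333° lon, +19·0.0416667° lat → SW at lon -51.6667°, lat -25.2083°.
Cell spans 0.0833333° lon × 0.0416667° lat. NE corner is SW corner plus one full cell.
latitude -25.1667, longitude -51.5833.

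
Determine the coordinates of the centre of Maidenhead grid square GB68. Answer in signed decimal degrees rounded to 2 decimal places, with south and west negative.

Field G=6, B=1: +6·20° lon, +1·10° lat → SW at lon -60°, lat -80°.
Square 6, 8: +6·2° lon, +8·1° lat → SW at lon -48°, lat -72°.
Cell spans 2° lon × 1° lat. Centre is SW corner plus half of each.
latitude -71.50, longitude -47.00.

-71.50, -47.00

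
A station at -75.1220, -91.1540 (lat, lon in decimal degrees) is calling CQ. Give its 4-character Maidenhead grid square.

EB44

Add 180° to longitude and 90° to latitude: 88.85, 14.88.
Field: lon ⌊88.85/20⌋ = 4 → E; lat ⌊14.88/10⌋ = 1 → B.
Square: lon ⌊8.85/2⌋ = 4; lat ⌊4.88/1⌋ = 4.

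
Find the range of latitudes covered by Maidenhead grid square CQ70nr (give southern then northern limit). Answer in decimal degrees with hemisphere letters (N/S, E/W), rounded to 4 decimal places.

70.7083° N, 70.7500° N

Field C=2, Q=16: +2·20° lon, +16·10° lat → SW at lon -140°, lat 70°.
Square 7, 0: +7·2° lon, +0·1° lat → SW at lon -126°, lat 70°.
Subsquare n=13, r=17: +13·0.0833333° lon, +17·0.0416667° lat → SW at lon -124.917°, lat 70.7083°.
Cell spans 0.0833333° lon × 0.0416667° lat.
south 70.7083° N, north 70.7500° N.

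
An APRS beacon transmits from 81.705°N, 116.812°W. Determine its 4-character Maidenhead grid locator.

Add 180° to longitude and 90° to latitude: 63.19, 171.70.
Field: lon ⌊63.19/20⌋ = 3 → D; lat ⌊171.70/10⌋ = 17 → R.
Square: lon ⌊3.19/2⌋ = 1; lat ⌊1.70/1⌋ = 1.

DR11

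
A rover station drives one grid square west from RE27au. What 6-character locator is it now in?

RE17xu

Longitude subsquare a = 0; −1 → -1, wraps to 23 = x, carry into square.
Longitude square 2; −1 → 1.
The latitude characters are unchanged.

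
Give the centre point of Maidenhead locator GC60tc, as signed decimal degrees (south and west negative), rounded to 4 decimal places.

-69.8958, -46.3750

Field G=6, C=2: +6·20° lon, +2·10° lat → SW at lon -60°, lat -70°.
Square 6, 0: +6·2° lon, +0·1° lat → SW at lon -48°, lat -70°.
Subsquare t=19, c=2: +19·0.0833333° lon, +2·0.0416667° lat → SW at lon -46.4167°, lat -69.9167°.
Cell spans 0.0833333° lon × 0.0416667° lat. Centre is SW corner plus half of each.
latitude -69.8958, longitude -46.3750.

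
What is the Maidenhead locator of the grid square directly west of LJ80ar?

Longitude subsquare a = 0; −1 → -1, wraps to 23 = x, carry into square.
Longitude square 8; −1 → 7.
The latitude characters are unchanged.

LJ70xr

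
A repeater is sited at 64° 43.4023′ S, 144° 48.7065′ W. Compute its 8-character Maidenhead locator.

BC75og26

Add 180° to longitude and 90° to latitude: 35.18822, 25.27663.
Field: 35.18822/20 → 1 → B, 25.27663/10 → 2 → C; chars BC.
Square: 15.18822/2 → 7, 5.27663/1 → 5; chars 75.
Subsquare: 1.18822/0.0833333 → 14 → o, 0.27663/0.0416667 → 6 → g; chars og.
Extended square: 0.02156/0.00833333 → 2, 0.02663/0.00416667 → 6; chars 26.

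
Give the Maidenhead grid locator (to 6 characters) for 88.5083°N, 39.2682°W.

HR08im

Shift to the Maidenhead origin (180°W, 90°S): lon 140.7318, lat 178.5083.
Field: 140.7318/20 → 7 → H, 178.5083/10 → 17 → R; chars HR.
Square: 0.7318/2 → 0, 8.5083/1 → 8; chars 08.
Subsquare: 0.7318/0.0833333 → 8 → i, 0.5083/0.0416667 → 12 → m; chars im.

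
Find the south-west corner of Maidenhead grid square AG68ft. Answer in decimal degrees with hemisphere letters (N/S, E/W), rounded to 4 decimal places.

Field A=0, G=6: +0·20° lon, +6·10° lat → SW at lon -180°, lat -30°.
Square 6, 8: +6·2° lon, +8·1° lat → SW at lon -168°, lat -22°.
Subsquare f=5, t=19: +5·0.0833333° lon, +19·0.0416667° lat → SW at lon -167.583°, lat -21.2083°.
latitude 21.2083° S, longitude 167.5833° W.

21.2083° S, 167.5833° W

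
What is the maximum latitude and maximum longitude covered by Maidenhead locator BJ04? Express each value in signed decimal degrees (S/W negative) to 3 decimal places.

Field B=1, J=9: +1·20° lon, +9·10° lat → SW at lon -160°, lat 0°.
Square 0, 4: +0·2° lon, +4·1° lat → SW at lon -160°, lat 4°.
Cell spans 2° lon × 1° lat. NE corner is SW corner plus one full cell.
latitude 5.000, longitude -158.000.

5.000, -158.000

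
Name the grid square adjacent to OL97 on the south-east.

Longitude square 9; +1 → 10, wraps to 0, carry into field.
Longitude field O = 14; +1 → 15 = P.
Latitude square 7; −1 → 6.

PL06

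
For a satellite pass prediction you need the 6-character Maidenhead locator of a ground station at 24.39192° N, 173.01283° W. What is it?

Shift to the Maidenhead origin (180°W, 90°S): lon 6.9872, lat 114.3919.
Field: lon ⌊6.9872/20⌋ = 0 → A; lat ⌊114.3919/10⌋ = 11 → L.
Square: lon ⌊6.9872/2⌋ = 3; lat ⌊4.3919/1⌋ = 4.
Subsquare: lon ⌊0.9872/0.0833333⌋ = 11 → l; lat ⌊0.3919/0.0416667⌋ = 9 → j.

AL34lj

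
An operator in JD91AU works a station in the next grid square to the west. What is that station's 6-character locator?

Longitude subsquare a = 0; −1 → -1, wraps to 23 = x, carry into square.
Longitude square 9; −1 → 8.
The latitude characters are unchanged.

JD81xu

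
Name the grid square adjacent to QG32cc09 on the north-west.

QG32bd90

Longitude extended square 0; −1 → -1, wraps to 9, carry into subsquare.
Longitude subsquare c = 2; −1 → 1 = b.
Latitude extended square 9; +1 → 10, wraps to 0, carry into subsquare.
Latitude subsquare c = 2; +1 → 3 = d.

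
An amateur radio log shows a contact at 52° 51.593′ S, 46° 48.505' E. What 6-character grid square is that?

Add 180° to longitude and 90° to latitude: 226.8084, 37.1401.
Field (20°×10°, letters A–R): lon ⌊226.8084/20⌋ = 11 → L; lat ⌊37.1401/10⌋ = 3 → D.
Square (2°×1°, digits 0–9): lon ⌊6.8084/2⌋ = 3; lat ⌊7.1401/1⌋ = 7.
Subsquare (5′×2.5′, letters a–x): lon ⌊0.8084/0.0833333⌋ = 9 → j; lat ⌊0.1401/0.0416667⌋ = 3 → d.

LD37jd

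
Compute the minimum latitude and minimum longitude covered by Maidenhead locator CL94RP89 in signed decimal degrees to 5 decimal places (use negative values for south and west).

24.66250, -120.51667

Field C=2, L=11: +2·20° lon, +11·10° lat → SW at lon -140°, lat 20°.
Square 9, 4: +9·2° lon, +4·1° lat → SW at lon -122°, lat 24°.
Subsquare r=17, p=15: +17·0.0833333° lon, +15·0.0416667° lat → SW at lon -120.583°, lat 24.625°.
Extended square 8, 9: +8·0.00833333° lon, +9·0.00416667° lat → SW at lon -120.517°, lat 24.6625°.
latitude 24.66250, longitude -120.51667.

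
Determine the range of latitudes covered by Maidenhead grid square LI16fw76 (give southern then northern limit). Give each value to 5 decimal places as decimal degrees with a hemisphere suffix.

Field L=11, I=8: +11·20° lon, +8·10° lat → SW at lon 40°, lat -10°.
Square 1, 6: +1·2° lon, +6·1° lat → SW at lon 42°, lat -4°.
Subsquare f=5, w=22: +5·0.0833333° lon, +22·0.0416667° lat → SW at lon 42.4167°, lat -3.08333°.
Extended square 7, 6: +7·0.00833333° lon, +6·0.00416667° lat → SW at lon 42.475°, lat -3.05833°.
Cell spans 0.00833333° lon × 0.00416667° lat.
south 3.05833° S, north 3.05417° S.

3.05833° S, 3.05417° S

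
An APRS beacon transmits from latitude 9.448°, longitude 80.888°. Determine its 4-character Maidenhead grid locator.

NJ09

Shift to the Maidenhead origin (180°W, 90°S): lon 260.89, lat 99.45.
Field: 260.89/20 → 13 → N, 99.45/10 → 9 → J; chars NJ.
Square: 0.89/2 → 0, 9.45/1 → 9; chars 09.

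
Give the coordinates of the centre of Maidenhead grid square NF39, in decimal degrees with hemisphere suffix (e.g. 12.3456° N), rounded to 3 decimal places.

30.500° S, 87.000° E

Field N=13, F=5: +13·20° lon, +5·10° lat → SW at lon 80°, lat -40°.
Square 3, 9: +3·2° lon, +9·1° lat → SW at lon 86°, lat -31°.
Cell spans 2° lon × 1° lat. Centre is SW corner plus half of each.
latitude 30.500° S, longitude 87.000° E.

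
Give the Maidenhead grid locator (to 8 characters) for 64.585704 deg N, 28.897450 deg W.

HP54no20

Offset from 180°W / 90°S: lon 151.10255°, lat 154.58570°.
Field: 151.10255/20 → 7 → H, 154.58570/10 → 15 → P; chars HP.
Square: 11.10255/2 → 5, 4.58570/1 → 4; chars 54.
Subsquare: 1.10255/0.0833333 → 13 → n, 0.58570/0.0416667 → 14 → o; chars no.
Extended square: 0.01922/0.00833333 → 2, 0.00237/0.00416667 → 0; chars 20.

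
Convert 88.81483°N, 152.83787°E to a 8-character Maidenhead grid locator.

QR68kt05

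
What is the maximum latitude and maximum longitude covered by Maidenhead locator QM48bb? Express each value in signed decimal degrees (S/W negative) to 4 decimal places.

Field Q=16, M=12: +16·20° lon, +12·10° lat → SW at lon 140°, lat 30°.
Square 4, 8: +4·2° lon, +8·1° lat → SW at lon 148°, lat 38°.
Subsquare b=1, b=1: +1·0.0833333° lon, +1·0.0416667° lat → SW at lon 148.083°, lat 38.0417°.
Cell spans 0.0833333° lon × 0.0416667° lat. NE corner is SW corner plus one full cell.
latitude 38.0833, longitude 148.1667.

38.0833, 148.1667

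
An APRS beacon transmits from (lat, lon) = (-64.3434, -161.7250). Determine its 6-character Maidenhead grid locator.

AC95dp

Shift to the Maidenhead origin (180°W, 90°S): lon 18.2750, lat 25.6566.
Field: 18.2750/20 → 0 → A, 25.6566/10 → 2 → C; chars AC.
Square: 18.2750/2 → 9, 5.6566/1 → 5; chars 95.
Subsquare: 0.2750/0.0833333 → 3 → d, 0.6566/0.0416667 → 15 → p; chars dp.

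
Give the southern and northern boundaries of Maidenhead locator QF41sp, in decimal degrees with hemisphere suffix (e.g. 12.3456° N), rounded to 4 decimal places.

Field Q=16, F=5: +16·20° lon, +5·10° lat → SW at lon 140°, lat -40°.
Square 4, 1: +4·2° lon, +1·1° lat → SW at lon 148°, lat -39°.
Subsquare s=18, p=15: +18·0.0833333° lon, +15·0.0416667° lat → SW at lon 149.5°, lat -38.375°.
Cell spans 0.0833333° lon × 0.0416667° lat.
south 38.3750° S, north 38.3333° S.

38.3750° S, 38.3333° S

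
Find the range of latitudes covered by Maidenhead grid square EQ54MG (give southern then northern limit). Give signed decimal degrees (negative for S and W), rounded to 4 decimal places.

74.2500, 74.2917

Field E=4, Q=16: +4·20° lon, +16·10° lat → SW at lon -100°, lat 70°.
Square 5, 4: +5·2° lon, +4·1° lat → SW at lon -90°, lat 74°.
Subsquare m=12, g=6: +12·0.0833333° lon, +6·0.0416667° lat → SW at lon -89°, lat 74.25°.
Cell spans 0.0833333° lon × 0.0416667° lat.
south 74.2500, north 74.2917.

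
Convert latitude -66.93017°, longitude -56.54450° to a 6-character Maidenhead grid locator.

GC13rb

Add 180° to longitude and 90° to latitude: 123.4555, 23.0698.
Field (20°×10°, letters A–R): 123.4555/20 → 6 → G, 23.0698/10 → 2 → C; chars GC.
Square (2°×1°, digits 0–9): 3.4555/2 → 1, 3.0698/1 → 3; chars 13.
Subsquare (5′×2.5′, letters a–x): 1.4555/0.0833333 → 17 → r, 0.0698/0.0416667 → 1 → b; chars rb.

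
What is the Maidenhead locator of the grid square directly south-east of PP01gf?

PP01he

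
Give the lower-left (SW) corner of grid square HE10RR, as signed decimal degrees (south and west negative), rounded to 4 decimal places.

Field H=7, E=4: +7·20° lon, +4·10° lat → SW at lon -40°, lat -50°.
Square 1, 0: +1·2° lon, +0·1° lat → SW at lon -38°, lat -50°.
Subsquare r=17, r=17: +17·0.0833333° lon, +17·0.0416667° lat → SW at lon -36.5833°, lat -49.2917°.
latitude -49.2917, longitude -36.5833.

-49.2917, -36.5833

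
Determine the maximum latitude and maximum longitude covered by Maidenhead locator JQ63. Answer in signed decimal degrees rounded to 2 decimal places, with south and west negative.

74.00, 14.00

Field J=9, Q=16: +9·20° lon, +16·10° lat → SW at lon 0°, lat 70°.
Square 6, 3: +6·2° lon, +3·1° lat → SW at lon 12°, lat 73°.
Cell spans 2° lon × 1° lat. NE corner is SW corner plus one full cell.
latitude 74.00, longitude 14.00.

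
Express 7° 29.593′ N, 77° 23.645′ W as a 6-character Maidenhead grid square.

Shift to the Maidenhead origin (180°W, 90°S): lon 102.6059, lat 97.4932.
Field: lon ⌊102.6059/20⌋ = 5 → F; lat ⌊97.4932/10⌋ = 9 → J.
Square: lon ⌊2.6059/2⌋ = 1; lat ⌊7.4932/1⌋ = 7.
Subsquare: lon ⌊0.6059/0.0833333⌋ = 7 → h; lat ⌊0.4932/0.0416667⌋ = 11 → l.

FJ17hl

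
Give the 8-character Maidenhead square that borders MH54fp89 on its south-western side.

MH54fp78

Longitude extended square 8; −1 → 7.
Latitude extended square 9; −1 → 8.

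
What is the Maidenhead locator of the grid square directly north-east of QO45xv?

QO55aw

Longitude subsquare x = 23; +1 → 24, wraps to 0 = a, carry into square.
Longitude square 4; +1 → 5.
Latitude subsquare v = 21; +1 → 22 = w.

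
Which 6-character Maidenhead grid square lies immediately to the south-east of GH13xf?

GH23ae

Longitude subsquare x = 23; +1 → 24, wraps to 0 = a, carry into square.
Longitude square 1; +1 → 2.
Latitude subsquare f = 5; −1 → 4 = e.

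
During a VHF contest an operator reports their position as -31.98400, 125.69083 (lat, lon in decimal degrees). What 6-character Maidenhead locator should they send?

Offset from 180°W / 90°S: lon 305.6908°, lat 58.0160°.
Field: 305.6908/20 → 15 → P, 58.0160/10 → 5 → F; chars PF.
Square: 5.6908/2 → 2, 8.0160/1 → 8; chars 28.
Subsquare: 1.6908/0.0833333 → 20 → u, 0.0160/0.0416667 → 0 → a; chars ua.

PF28ua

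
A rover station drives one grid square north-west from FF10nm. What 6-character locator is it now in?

FF10mn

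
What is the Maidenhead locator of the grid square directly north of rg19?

Latitude square 9; +1 → 10, wraps to 0, carry into field.
Latitude field G = 6; +1 → 7 = H.
The longitude characters are unchanged.

RH10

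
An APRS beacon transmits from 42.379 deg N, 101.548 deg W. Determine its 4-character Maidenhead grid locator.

Shift to the Maidenhead origin (180°W, 90°S): lon 78.45, lat 132.38.
Field: 78.45/20 → 3 → D, 132.38/10 → 13 → N; chars DN.
Square: 18.45/2 → 9, 2.38/1 → 2; chars 92.

DN92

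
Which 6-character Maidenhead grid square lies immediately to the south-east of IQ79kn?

IQ79lm

Longitude subsquare k = 10; +1 → 11 = l.
Latitude subsquare n = 13; −1 → 12 = m.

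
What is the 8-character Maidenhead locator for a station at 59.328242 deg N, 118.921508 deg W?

DO09mh98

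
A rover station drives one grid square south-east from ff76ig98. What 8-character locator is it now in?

Longitude extended square 9; +1 → 10, wraps to 0, carry into subsquare.
Longitude subsquare i = 8; +1 → 9 = j.
Latitude extended square 8; −1 → 7.

FF76jg07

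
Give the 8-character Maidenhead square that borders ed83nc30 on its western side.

ED83nc20

Longitude extended square 3; −1 → 2.
The latitude characters are unchanged.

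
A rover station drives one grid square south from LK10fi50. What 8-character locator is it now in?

Latitude extended square 0; −1 → -1, wraps to 9, carry into subsquare.
Latitude subsquare i = 8; −1 → 7 = h.
The longitude characters are unchanged.

LK10fh59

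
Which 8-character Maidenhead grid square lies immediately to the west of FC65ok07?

Longitude extended square 0; −1 → -1, wraps to 9, carry into subsquare.
Longitude subsquare o = 14; −1 → 13 = n.
The latitude characters are unchanged.

FC65nk97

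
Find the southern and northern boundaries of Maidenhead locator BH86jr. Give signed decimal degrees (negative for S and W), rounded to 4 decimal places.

-13.2917, -13.2500

Field B=1, H=7: +1·20° lon, +7·10° lat → SW at lon -160°, lat -20°.
Square 8, 6: +8·2° lon, +6·1° lat → SW at lon -144°, lat -14°.
Subsquare j=9, r=17: +9·0.0833333° lon, +17·0.0416667° lat → SW at lon -143.25°, lat -13.2917°.
Cell spans 0.0833333° lon × 0.0416667° lat.
south -13.2917, north -13.2500.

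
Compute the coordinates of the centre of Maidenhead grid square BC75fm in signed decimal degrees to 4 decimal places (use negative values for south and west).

-64.4792, -145.5417

Field B=1, C=2: +1·20° lon, +2·10° lat → SW at lon -160°, lat -70°.
Square 7, 5: +7·2° lon, +5·1° lat → SW at lon -146°, lat -65°.
Subsquare f=5, m=12: +5·0.0833333° lon, +12·0.0416667° lat → SW at lon -145.583°, lat -64.5°.
Cell spans 0.0833333° lon × 0.0416667° lat. Centre is SW corner plus half of each.
latitude -64.4792, longitude -145.5417.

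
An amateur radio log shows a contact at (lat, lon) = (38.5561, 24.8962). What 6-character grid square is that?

KM28kn

Shift to the Maidenhead origin (180°W, 90°S): lon 204.8962, lat 128.5561.
Field: lon ⌊204.8962/20⌋ = 10 → K; lat ⌊128.5561/10⌋ = 12 → M.
Square: lon ⌊4.8962/2⌋ = 2; lat ⌊8.5561/1⌋ = 8.
Subsquare: lon ⌊0.8962/0.0833333⌋ = 10 → k; lat ⌊0.5561/0.0416667⌋ = 13 → n.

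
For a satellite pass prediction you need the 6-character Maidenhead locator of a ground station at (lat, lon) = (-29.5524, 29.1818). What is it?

KG40ok

Shift to the Maidenhead origin (180°W, 90°S): lon 209.1818, lat 60.4476.
Field: 209.1818/20 → 10 → K, 60.4476/10 → 6 → G; chars KG.
Square: 9.1818/2 → 4, 0.4476/1 → 0; chars 40.
Subsquare: 1.1818/0.0833333 → 14 → o, 0.4476/0.0416667 → 10 → k; chars ok.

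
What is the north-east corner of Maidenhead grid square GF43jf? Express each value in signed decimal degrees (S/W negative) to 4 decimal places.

Field G=6, F=5: +6·20° lon, +5·10° lat → SW at lon -60°, lat -40°.
Square 4, 3: +4·2° lon, +3·1° lat → SW at lon -52°, lat -37°.
Subsquare j=9, f=5: +9·0.0833333° lon, +5·0.0416667° lat → SW at lon -51.25°, lat -36.7917°.
Cell spans 0.0833333° lon × 0.0416667° lat. NE corner is SW corner plus one full cell.
latitude -36.7500, longitude -51.1667.

-36.7500, -51.1667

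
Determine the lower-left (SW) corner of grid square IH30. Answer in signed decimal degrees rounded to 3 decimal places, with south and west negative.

-20.000, -14.000

Field I=8, H=7: +8·20° lon, +7·10° lat → SW at lon -20°, lat -20°.
Square 3, 0: +3·2° lon, +0·1° lat → SW at lon -14°, lat -20°.
latitude -20.000, longitude -14.000.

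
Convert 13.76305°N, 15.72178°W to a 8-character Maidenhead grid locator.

Add 180° to longitude and 90° to latitude: 164.27822, 103.76305.
Field (20°×10°, letters A–R): 164.27822/20 → 8 → I, 103.76305/10 → 10 → K; chars IK.
Square (2°×1°, digits 0–9): 4.27822/2 → 2, 3.76305/1 → 3; chars 23.
Subsquare (5′×2.5′, letters a–x): 0.27822/0.0833333 → 3 → d, 0.76305/0.0416667 → 18 → s; chars ds.
Extended square (30″×15″, digits 0–9): 0.02822/0.00833333 → 3, 0.01305/0.00416667 → 3; chars 33.

IK23ds33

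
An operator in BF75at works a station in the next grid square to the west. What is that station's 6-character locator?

Longitude subsquare a = 0; −1 → -1, wraps to 23 = x, carry into square.
Longitude square 7; −1 → 6.
The latitude characters are unchanged.

BF65xt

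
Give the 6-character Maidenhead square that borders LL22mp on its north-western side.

Longitude subsquare m = 12; −1 → 11 = l.
Latitude subsquare p = 15; +1 → 16 = q.

LL22lq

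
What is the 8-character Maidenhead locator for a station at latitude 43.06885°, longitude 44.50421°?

LN23gb06

Offset from 180°W / 90°S: lon 224.50421°, lat 133.06885°.
Field: 224.50421/20 → 11 → L, 133.06885/10 → 13 → N; chars LN.
Square: 4.50421/2 → 2, 3.06885/1 → 3; chars 23.
Subsquare: 0.50421/0.0833333 → 6 → g, 0.06885/0.0416667 → 1 → b; chars gb.
Extended square: 0.00421/0.00833333 → 0, 0.02718/0.00416667 → 6; chars 06.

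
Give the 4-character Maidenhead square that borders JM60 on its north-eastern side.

JM71

Longitude square 6; +1 → 7.
Latitude square 0; +1 → 1.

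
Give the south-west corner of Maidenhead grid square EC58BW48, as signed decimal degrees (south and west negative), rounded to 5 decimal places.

-61.05000, -89.88333

Field E=4, C=2: +4·20° lon, +2·10° lat → SW at lon -100°, lat -70°.
Square 5, 8: +5·2° lon, +8·1° lat → SW at lon -90°, lat -62°.
Subsquare b=1, w=22: +1·0.0833333° lon, +22·0.0416667° lat → SW at lon -89.9167°, lat -61.0833°.
Extended square 4, 8: +4·0.00833333° lon, +8·0.00416667° lat → SW at lon -89.8833°, lat -61.05°.
latitude -61.05000, longitude -89.88333.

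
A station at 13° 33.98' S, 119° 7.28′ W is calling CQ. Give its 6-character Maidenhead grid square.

DH06kk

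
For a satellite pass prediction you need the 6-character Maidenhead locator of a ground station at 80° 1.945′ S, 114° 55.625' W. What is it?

DA29mx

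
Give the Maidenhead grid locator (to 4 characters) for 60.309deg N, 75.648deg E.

MP70

Offset from 180°W / 90°S: lon 255.65°, lat 150.31°.
Field: lon ⌊255.65/20⌋ = 12 → M; lat ⌊150.31/10⌋ = 15 → P.
Square: lon ⌊15.65/2⌋ = 7; lat ⌊0.31/1⌋ = 0.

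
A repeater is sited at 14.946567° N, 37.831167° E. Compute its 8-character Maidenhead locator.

KK84vw97

Shift to the Maidenhead origin (180°W, 90°S): lon 217.83117, lat 104.94657.
Field: 217.83117/20 → 10 → K, 104.94657/10 → 10 → K; chars KK.
Square: 17.83117/2 → 8, 4.94657/1 → 4; chars 84.
Subsquare: 1.83117/0.0833333 → 21 → v, 0.94657/0.0416667 → 22 → w; chars vw.
Extended square: 0.08117/0.00833333 → 9, 0.02990/0.00416667 → 7; chars 97.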